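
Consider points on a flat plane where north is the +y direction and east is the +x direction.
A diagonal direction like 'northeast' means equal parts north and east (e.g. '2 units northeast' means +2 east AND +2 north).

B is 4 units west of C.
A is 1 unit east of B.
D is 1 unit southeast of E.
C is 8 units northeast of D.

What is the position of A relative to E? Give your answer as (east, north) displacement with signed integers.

Answer: A is at (east=6, north=7) relative to E.

Derivation:
Place E at the origin (east=0, north=0).
  D is 1 unit southeast of E: delta (east=+1, north=-1); D at (east=1, north=-1).
  C is 8 units northeast of D: delta (east=+8, north=+8); C at (east=9, north=7).
  B is 4 units west of C: delta (east=-4, north=+0); B at (east=5, north=7).
  A is 1 unit east of B: delta (east=+1, north=+0); A at (east=6, north=7).
Therefore A relative to E: (east=6, north=7).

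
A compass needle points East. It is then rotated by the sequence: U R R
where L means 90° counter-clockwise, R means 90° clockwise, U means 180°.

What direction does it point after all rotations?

Start: East
  U (U-turn (180°)) -> West
  R (right (90° clockwise)) -> North
  R (right (90° clockwise)) -> East
Final: East

Answer: Final heading: East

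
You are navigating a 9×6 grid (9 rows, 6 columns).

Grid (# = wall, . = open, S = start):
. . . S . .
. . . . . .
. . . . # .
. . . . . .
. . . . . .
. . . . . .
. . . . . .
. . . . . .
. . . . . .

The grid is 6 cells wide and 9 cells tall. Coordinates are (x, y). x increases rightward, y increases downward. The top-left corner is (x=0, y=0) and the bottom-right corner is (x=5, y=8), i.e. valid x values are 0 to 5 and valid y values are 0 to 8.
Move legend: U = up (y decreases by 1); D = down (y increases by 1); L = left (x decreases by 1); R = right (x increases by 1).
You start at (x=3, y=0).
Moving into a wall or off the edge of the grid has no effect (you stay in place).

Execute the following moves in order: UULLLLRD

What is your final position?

Start: (x=3, y=0)
  U (up): blocked, stay at (x=3, y=0)
  U (up): blocked, stay at (x=3, y=0)
  L (left): (x=3, y=0) -> (x=2, y=0)
  L (left): (x=2, y=0) -> (x=1, y=0)
  L (left): (x=1, y=0) -> (x=0, y=0)
  L (left): blocked, stay at (x=0, y=0)
  R (right): (x=0, y=0) -> (x=1, y=0)
  D (down): (x=1, y=0) -> (x=1, y=1)
Final: (x=1, y=1)

Answer: Final position: (x=1, y=1)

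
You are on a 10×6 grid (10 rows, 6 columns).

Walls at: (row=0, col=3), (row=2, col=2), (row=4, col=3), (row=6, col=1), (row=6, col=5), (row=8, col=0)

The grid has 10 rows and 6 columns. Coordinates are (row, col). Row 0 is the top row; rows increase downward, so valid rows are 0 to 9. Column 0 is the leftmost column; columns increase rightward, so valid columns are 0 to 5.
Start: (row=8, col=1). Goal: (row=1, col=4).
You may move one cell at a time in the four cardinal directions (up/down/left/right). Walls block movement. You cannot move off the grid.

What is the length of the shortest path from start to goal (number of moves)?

BFS from (row=8, col=1) until reaching (row=1, col=4):
  Distance 0: (row=8, col=1)
  Distance 1: (row=7, col=1), (row=8, col=2), (row=9, col=1)
  Distance 2: (row=7, col=0), (row=7, col=2), (row=8, col=3), (row=9, col=0), (row=9, col=2)
  Distance 3: (row=6, col=0), (row=6, col=2), (row=7, col=3), (row=8, col=4), (row=9, col=3)
  Distance 4: (row=5, col=0), (row=5, col=2), (row=6, col=3), (row=7, col=4), (row=8, col=5), (row=9, col=4)
  Distance 5: (row=4, col=0), (row=4, col=2), (row=5, col=1), (row=5, col=3), (row=6, col=4), (row=7, col=5), (row=9, col=5)
  Distance 6: (row=3, col=0), (row=3, col=2), (row=4, col=1), (row=5, col=4)
  Distance 7: (row=2, col=0), (row=3, col=1), (row=3, col=3), (row=4, col=4), (row=5, col=5)
  Distance 8: (row=1, col=0), (row=2, col=1), (row=2, col=3), (row=3, col=4), (row=4, col=5)
  Distance 9: (row=0, col=0), (row=1, col=1), (row=1, col=3), (row=2, col=4), (row=3, col=5)
  Distance 10: (row=0, col=1), (row=1, col=2), (row=1, col=4), (row=2, col=5)  <- goal reached here
One shortest path (10 moves): (row=8, col=1) -> (row=8, col=2) -> (row=8, col=3) -> (row=8, col=4) -> (row=7, col=4) -> (row=6, col=4) -> (row=5, col=4) -> (row=4, col=4) -> (row=3, col=4) -> (row=2, col=4) -> (row=1, col=4)

Answer: Shortest path length: 10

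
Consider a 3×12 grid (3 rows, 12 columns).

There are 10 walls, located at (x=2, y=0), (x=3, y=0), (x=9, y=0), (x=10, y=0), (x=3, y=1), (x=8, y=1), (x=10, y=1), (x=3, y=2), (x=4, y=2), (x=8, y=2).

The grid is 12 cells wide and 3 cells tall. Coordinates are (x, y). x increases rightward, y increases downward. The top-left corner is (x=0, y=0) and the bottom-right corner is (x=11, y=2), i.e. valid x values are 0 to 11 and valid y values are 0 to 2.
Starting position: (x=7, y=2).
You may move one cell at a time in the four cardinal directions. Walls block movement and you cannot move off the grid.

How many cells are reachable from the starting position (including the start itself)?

Answer: Reachable cells: 12

Derivation:
BFS flood-fill from (x=7, y=2):
  Distance 0: (x=7, y=2)
  Distance 1: (x=7, y=1), (x=6, y=2)
  Distance 2: (x=7, y=0), (x=6, y=1), (x=5, y=2)
  Distance 3: (x=6, y=0), (x=8, y=0), (x=5, y=1)
  Distance 4: (x=5, y=0), (x=4, y=1)
  Distance 5: (x=4, y=0)
Total reachable: 12 (grid has 26 open cells total)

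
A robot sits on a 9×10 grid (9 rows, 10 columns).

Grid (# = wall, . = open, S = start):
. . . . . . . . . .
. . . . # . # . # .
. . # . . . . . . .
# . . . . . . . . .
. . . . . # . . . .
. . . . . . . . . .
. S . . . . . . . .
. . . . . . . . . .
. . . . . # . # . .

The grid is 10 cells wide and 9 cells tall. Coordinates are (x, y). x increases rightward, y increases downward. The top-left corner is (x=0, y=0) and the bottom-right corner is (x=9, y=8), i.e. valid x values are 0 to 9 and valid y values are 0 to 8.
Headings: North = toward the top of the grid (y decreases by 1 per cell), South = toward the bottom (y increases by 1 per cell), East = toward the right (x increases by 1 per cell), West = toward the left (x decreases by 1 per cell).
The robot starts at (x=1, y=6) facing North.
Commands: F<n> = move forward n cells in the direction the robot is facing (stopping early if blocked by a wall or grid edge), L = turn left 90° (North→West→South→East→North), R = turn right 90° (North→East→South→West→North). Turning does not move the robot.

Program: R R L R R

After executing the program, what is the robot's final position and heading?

Start: (x=1, y=6), facing North
  R: turn right, now facing East
  R: turn right, now facing South
  L: turn left, now facing East
  R: turn right, now facing South
  R: turn right, now facing West
Final: (x=1, y=6), facing West

Answer: Final position: (x=1, y=6), facing West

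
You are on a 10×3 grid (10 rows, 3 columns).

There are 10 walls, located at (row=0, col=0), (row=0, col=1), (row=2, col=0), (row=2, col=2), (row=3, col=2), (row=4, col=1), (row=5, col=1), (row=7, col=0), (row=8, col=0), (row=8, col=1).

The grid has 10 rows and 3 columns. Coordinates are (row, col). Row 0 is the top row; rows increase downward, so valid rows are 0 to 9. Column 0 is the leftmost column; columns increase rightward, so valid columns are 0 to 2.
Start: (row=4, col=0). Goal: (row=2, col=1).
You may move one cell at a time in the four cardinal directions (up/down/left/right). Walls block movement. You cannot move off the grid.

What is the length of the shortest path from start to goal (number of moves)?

Answer: Shortest path length: 3

Derivation:
BFS from (row=4, col=0) until reaching (row=2, col=1):
  Distance 0: (row=4, col=0)
  Distance 1: (row=3, col=0), (row=5, col=0)
  Distance 2: (row=3, col=1), (row=6, col=0)
  Distance 3: (row=2, col=1), (row=6, col=1)  <- goal reached here
One shortest path (3 moves): (row=4, col=0) -> (row=3, col=0) -> (row=3, col=1) -> (row=2, col=1)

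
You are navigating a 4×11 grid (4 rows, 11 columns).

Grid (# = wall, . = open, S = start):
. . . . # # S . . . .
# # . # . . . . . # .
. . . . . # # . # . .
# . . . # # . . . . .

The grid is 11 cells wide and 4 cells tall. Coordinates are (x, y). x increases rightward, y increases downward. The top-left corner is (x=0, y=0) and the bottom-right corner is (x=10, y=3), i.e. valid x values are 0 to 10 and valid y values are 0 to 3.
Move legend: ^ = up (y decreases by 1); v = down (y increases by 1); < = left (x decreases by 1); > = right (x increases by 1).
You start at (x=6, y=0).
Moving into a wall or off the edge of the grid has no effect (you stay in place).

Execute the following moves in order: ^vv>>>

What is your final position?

Answer: Final position: (x=8, y=1)

Derivation:
Start: (x=6, y=0)
  ^ (up): blocked, stay at (x=6, y=0)
  v (down): (x=6, y=0) -> (x=6, y=1)
  v (down): blocked, stay at (x=6, y=1)
  > (right): (x=6, y=1) -> (x=7, y=1)
  > (right): (x=7, y=1) -> (x=8, y=1)
  > (right): blocked, stay at (x=8, y=1)
Final: (x=8, y=1)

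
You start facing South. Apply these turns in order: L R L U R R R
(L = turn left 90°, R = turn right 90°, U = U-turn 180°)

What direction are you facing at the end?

Answer: Final heading: South

Derivation:
Start: South
  L (left (90° counter-clockwise)) -> East
  R (right (90° clockwise)) -> South
  L (left (90° counter-clockwise)) -> East
  U (U-turn (180°)) -> West
  R (right (90° clockwise)) -> North
  R (right (90° clockwise)) -> East
  R (right (90° clockwise)) -> South
Final: South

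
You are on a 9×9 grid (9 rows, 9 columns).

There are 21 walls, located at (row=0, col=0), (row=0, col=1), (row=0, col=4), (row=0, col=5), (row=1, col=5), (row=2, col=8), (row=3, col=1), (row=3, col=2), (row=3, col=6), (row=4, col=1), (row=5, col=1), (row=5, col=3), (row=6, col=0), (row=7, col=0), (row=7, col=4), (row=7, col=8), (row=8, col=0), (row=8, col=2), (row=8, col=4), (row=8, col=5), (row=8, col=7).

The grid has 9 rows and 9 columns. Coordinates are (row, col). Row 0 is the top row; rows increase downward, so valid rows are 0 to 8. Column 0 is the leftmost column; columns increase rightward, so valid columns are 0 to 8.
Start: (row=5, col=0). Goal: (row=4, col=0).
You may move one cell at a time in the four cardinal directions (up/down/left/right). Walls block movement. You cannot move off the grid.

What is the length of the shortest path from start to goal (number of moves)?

Answer: Shortest path length: 1

Derivation:
BFS from (row=5, col=0) until reaching (row=4, col=0):
  Distance 0: (row=5, col=0)
  Distance 1: (row=4, col=0)  <- goal reached here
One shortest path (1 moves): (row=5, col=0) -> (row=4, col=0)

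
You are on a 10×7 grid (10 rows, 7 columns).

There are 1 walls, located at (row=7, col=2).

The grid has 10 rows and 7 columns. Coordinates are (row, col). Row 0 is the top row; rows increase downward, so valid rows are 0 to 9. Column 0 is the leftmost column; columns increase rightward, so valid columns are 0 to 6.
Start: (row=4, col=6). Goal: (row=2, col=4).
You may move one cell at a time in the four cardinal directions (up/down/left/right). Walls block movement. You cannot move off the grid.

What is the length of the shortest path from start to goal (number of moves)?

BFS from (row=4, col=6) until reaching (row=2, col=4):
  Distance 0: (row=4, col=6)
  Distance 1: (row=3, col=6), (row=4, col=5), (row=5, col=6)
  Distance 2: (row=2, col=6), (row=3, col=5), (row=4, col=4), (row=5, col=5), (row=6, col=6)
  Distance 3: (row=1, col=6), (row=2, col=5), (row=3, col=4), (row=4, col=3), (row=5, col=4), (row=6, col=5), (row=7, col=6)
  Distance 4: (row=0, col=6), (row=1, col=5), (row=2, col=4), (row=3, col=3), (row=4, col=2), (row=5, col=3), (row=6, col=4), (row=7, col=5), (row=8, col=6)  <- goal reached here
One shortest path (4 moves): (row=4, col=6) -> (row=4, col=5) -> (row=4, col=4) -> (row=3, col=4) -> (row=2, col=4)

Answer: Shortest path length: 4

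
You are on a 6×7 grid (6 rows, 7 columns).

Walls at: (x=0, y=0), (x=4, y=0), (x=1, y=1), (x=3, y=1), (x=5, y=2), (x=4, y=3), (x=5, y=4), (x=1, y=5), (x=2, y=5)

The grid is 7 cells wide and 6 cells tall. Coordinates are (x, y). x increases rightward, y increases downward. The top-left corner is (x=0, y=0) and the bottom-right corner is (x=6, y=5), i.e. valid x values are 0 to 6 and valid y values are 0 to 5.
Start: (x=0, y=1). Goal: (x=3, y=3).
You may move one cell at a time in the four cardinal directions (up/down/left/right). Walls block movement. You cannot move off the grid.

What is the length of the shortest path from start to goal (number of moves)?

Answer: Shortest path length: 5

Derivation:
BFS from (x=0, y=1) until reaching (x=3, y=3):
  Distance 0: (x=0, y=1)
  Distance 1: (x=0, y=2)
  Distance 2: (x=1, y=2), (x=0, y=3)
  Distance 3: (x=2, y=2), (x=1, y=3), (x=0, y=4)
  Distance 4: (x=2, y=1), (x=3, y=2), (x=2, y=3), (x=1, y=4), (x=0, y=5)
  Distance 5: (x=2, y=0), (x=4, y=2), (x=3, y=3), (x=2, y=4)  <- goal reached here
One shortest path (5 moves): (x=0, y=1) -> (x=0, y=2) -> (x=1, y=2) -> (x=2, y=2) -> (x=3, y=2) -> (x=3, y=3)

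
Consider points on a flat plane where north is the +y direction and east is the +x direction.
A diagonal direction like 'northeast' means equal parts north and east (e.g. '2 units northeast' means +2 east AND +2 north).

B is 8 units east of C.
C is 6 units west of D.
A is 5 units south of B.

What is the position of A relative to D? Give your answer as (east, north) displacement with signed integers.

Place D at the origin (east=0, north=0).
  C is 6 units west of D: delta (east=-6, north=+0); C at (east=-6, north=0).
  B is 8 units east of C: delta (east=+8, north=+0); B at (east=2, north=0).
  A is 5 units south of B: delta (east=+0, north=-5); A at (east=2, north=-5).
Therefore A relative to D: (east=2, north=-5).

Answer: A is at (east=2, north=-5) relative to D.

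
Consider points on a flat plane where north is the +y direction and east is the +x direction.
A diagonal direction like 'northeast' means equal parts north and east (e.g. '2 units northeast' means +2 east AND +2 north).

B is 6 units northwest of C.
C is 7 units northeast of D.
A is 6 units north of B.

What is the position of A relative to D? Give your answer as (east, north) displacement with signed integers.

Place D at the origin (east=0, north=0).
  C is 7 units northeast of D: delta (east=+7, north=+7); C at (east=7, north=7).
  B is 6 units northwest of C: delta (east=-6, north=+6); B at (east=1, north=13).
  A is 6 units north of B: delta (east=+0, north=+6); A at (east=1, north=19).
Therefore A relative to D: (east=1, north=19).

Answer: A is at (east=1, north=19) relative to D.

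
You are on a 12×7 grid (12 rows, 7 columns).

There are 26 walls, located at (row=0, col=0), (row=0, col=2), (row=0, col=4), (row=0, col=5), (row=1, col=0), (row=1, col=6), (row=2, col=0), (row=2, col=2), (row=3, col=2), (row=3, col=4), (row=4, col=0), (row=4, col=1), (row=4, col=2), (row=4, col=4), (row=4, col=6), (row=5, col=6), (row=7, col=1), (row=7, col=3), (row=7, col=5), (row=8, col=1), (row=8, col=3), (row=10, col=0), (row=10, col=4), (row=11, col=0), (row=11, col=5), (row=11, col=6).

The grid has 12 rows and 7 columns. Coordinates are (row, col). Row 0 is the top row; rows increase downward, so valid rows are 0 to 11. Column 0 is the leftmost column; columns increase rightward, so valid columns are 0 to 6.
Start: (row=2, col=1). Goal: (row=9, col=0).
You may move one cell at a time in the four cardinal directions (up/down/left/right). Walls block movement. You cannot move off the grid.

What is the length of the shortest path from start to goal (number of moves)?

Answer: Shortest path length: 14

Derivation:
BFS from (row=2, col=1) until reaching (row=9, col=0):
  Distance 0: (row=2, col=1)
  Distance 1: (row=1, col=1), (row=3, col=1)
  Distance 2: (row=0, col=1), (row=1, col=2), (row=3, col=0)
  Distance 3: (row=1, col=3)
  Distance 4: (row=0, col=3), (row=1, col=4), (row=2, col=3)
  Distance 5: (row=1, col=5), (row=2, col=4), (row=3, col=3)
  Distance 6: (row=2, col=5), (row=4, col=3)
  Distance 7: (row=2, col=6), (row=3, col=5), (row=5, col=3)
  Distance 8: (row=3, col=6), (row=4, col=5), (row=5, col=2), (row=5, col=4), (row=6, col=3)
  Distance 9: (row=5, col=1), (row=5, col=5), (row=6, col=2), (row=6, col=4)
  Distance 10: (row=5, col=0), (row=6, col=1), (row=6, col=5), (row=7, col=2), (row=7, col=4)
  Distance 11: (row=6, col=0), (row=6, col=6), (row=8, col=2), (row=8, col=4)
  Distance 12: (row=7, col=0), (row=7, col=6), (row=8, col=5), (row=9, col=2), (row=9, col=4)
  Distance 13: (row=8, col=0), (row=8, col=6), (row=9, col=1), (row=9, col=3), (row=9, col=5), (row=10, col=2)
  Distance 14: (row=9, col=0), (row=9, col=6), (row=10, col=1), (row=10, col=3), (row=10, col=5), (row=11, col=2)  <- goal reached here
One shortest path (14 moves): (row=2, col=1) -> (row=1, col=1) -> (row=1, col=2) -> (row=1, col=3) -> (row=2, col=3) -> (row=3, col=3) -> (row=4, col=3) -> (row=5, col=3) -> (row=5, col=2) -> (row=5, col=1) -> (row=5, col=0) -> (row=6, col=0) -> (row=7, col=0) -> (row=8, col=0) -> (row=9, col=0)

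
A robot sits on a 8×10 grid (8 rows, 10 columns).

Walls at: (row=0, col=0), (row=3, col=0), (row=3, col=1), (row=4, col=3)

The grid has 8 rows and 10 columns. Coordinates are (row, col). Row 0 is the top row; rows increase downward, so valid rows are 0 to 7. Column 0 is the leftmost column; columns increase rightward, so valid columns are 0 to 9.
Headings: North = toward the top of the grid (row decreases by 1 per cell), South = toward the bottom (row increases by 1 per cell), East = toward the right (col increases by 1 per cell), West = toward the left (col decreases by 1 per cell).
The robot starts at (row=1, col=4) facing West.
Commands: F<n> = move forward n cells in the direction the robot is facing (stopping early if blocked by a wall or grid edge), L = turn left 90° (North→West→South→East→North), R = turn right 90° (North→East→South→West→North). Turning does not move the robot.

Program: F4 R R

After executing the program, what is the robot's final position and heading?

Answer: Final position: (row=1, col=0), facing East

Derivation:
Start: (row=1, col=4), facing West
  F4: move forward 4, now at (row=1, col=0)
  R: turn right, now facing North
  R: turn right, now facing East
Final: (row=1, col=0), facing East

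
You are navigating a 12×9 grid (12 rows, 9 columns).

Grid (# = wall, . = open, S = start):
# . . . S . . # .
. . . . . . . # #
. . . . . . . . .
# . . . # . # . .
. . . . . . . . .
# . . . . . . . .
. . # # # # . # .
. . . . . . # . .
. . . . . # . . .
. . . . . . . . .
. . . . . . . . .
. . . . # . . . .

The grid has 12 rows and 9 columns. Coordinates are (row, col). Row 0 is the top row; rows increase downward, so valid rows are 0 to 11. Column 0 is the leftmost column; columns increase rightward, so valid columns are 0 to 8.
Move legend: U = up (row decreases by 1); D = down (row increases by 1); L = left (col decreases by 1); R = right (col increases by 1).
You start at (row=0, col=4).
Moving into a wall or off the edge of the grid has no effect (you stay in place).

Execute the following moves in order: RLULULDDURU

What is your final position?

Answer: Final position: (row=0, col=3)

Derivation:
Start: (row=0, col=4)
  R (right): (row=0, col=4) -> (row=0, col=5)
  L (left): (row=0, col=5) -> (row=0, col=4)
  U (up): blocked, stay at (row=0, col=4)
  L (left): (row=0, col=4) -> (row=0, col=3)
  U (up): blocked, stay at (row=0, col=3)
  L (left): (row=0, col=3) -> (row=0, col=2)
  D (down): (row=0, col=2) -> (row=1, col=2)
  D (down): (row=1, col=2) -> (row=2, col=2)
  U (up): (row=2, col=2) -> (row=1, col=2)
  R (right): (row=1, col=2) -> (row=1, col=3)
  U (up): (row=1, col=3) -> (row=0, col=3)
Final: (row=0, col=3)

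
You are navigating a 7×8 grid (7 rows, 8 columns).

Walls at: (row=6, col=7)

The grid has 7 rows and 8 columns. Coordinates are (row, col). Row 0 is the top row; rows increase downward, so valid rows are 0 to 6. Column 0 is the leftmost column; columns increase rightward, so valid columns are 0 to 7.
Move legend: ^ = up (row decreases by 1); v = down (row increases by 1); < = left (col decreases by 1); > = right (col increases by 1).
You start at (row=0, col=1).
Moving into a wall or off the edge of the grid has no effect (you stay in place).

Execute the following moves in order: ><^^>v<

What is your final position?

Start: (row=0, col=1)
  > (right): (row=0, col=1) -> (row=0, col=2)
  < (left): (row=0, col=2) -> (row=0, col=1)
  ^ (up): blocked, stay at (row=0, col=1)
  ^ (up): blocked, stay at (row=0, col=1)
  > (right): (row=0, col=1) -> (row=0, col=2)
  v (down): (row=0, col=2) -> (row=1, col=2)
  < (left): (row=1, col=2) -> (row=1, col=1)
Final: (row=1, col=1)

Answer: Final position: (row=1, col=1)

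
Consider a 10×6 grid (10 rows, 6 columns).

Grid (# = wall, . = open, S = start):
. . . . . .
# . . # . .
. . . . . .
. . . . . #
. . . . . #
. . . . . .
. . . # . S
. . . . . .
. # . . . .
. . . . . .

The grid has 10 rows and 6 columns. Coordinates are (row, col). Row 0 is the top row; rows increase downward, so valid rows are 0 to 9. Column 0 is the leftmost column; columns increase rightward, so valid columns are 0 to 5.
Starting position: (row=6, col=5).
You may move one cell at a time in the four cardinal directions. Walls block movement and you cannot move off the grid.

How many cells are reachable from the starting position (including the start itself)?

BFS flood-fill from (row=6, col=5):
  Distance 0: (row=6, col=5)
  Distance 1: (row=5, col=5), (row=6, col=4), (row=7, col=5)
  Distance 2: (row=5, col=4), (row=7, col=4), (row=8, col=5)
  Distance 3: (row=4, col=4), (row=5, col=3), (row=7, col=3), (row=8, col=4), (row=9, col=5)
  Distance 4: (row=3, col=4), (row=4, col=3), (row=5, col=2), (row=7, col=2), (row=8, col=3), (row=9, col=4)
  Distance 5: (row=2, col=4), (row=3, col=3), (row=4, col=2), (row=5, col=1), (row=6, col=2), (row=7, col=1), (row=8, col=2), (row=9, col=3)
  Distance 6: (row=1, col=4), (row=2, col=3), (row=2, col=5), (row=3, col=2), (row=4, col=1), (row=5, col=0), (row=6, col=1), (row=7, col=0), (row=9, col=2)
  Distance 7: (row=0, col=4), (row=1, col=5), (row=2, col=2), (row=3, col=1), (row=4, col=0), (row=6, col=0), (row=8, col=0), (row=9, col=1)
  Distance 8: (row=0, col=3), (row=0, col=5), (row=1, col=2), (row=2, col=1), (row=3, col=0), (row=9, col=0)
  Distance 9: (row=0, col=2), (row=1, col=1), (row=2, col=0)
  Distance 10: (row=0, col=1)
  Distance 11: (row=0, col=0)
Total reachable: 54 (grid has 54 open cells total)

Answer: Reachable cells: 54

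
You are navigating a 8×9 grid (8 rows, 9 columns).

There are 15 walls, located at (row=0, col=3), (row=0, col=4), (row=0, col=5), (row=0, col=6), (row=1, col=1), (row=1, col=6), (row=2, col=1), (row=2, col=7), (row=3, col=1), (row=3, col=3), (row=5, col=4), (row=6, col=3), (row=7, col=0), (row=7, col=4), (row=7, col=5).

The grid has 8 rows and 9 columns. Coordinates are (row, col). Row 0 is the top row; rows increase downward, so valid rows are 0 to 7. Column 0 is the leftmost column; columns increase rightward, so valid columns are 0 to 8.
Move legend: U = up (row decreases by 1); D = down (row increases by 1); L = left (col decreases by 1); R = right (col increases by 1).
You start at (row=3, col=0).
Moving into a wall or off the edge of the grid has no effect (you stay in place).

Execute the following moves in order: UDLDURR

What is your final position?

Answer: Final position: (row=3, col=0)

Derivation:
Start: (row=3, col=0)
  U (up): (row=3, col=0) -> (row=2, col=0)
  D (down): (row=2, col=0) -> (row=3, col=0)
  L (left): blocked, stay at (row=3, col=0)
  D (down): (row=3, col=0) -> (row=4, col=0)
  U (up): (row=4, col=0) -> (row=3, col=0)
  R (right): blocked, stay at (row=3, col=0)
  R (right): blocked, stay at (row=3, col=0)
Final: (row=3, col=0)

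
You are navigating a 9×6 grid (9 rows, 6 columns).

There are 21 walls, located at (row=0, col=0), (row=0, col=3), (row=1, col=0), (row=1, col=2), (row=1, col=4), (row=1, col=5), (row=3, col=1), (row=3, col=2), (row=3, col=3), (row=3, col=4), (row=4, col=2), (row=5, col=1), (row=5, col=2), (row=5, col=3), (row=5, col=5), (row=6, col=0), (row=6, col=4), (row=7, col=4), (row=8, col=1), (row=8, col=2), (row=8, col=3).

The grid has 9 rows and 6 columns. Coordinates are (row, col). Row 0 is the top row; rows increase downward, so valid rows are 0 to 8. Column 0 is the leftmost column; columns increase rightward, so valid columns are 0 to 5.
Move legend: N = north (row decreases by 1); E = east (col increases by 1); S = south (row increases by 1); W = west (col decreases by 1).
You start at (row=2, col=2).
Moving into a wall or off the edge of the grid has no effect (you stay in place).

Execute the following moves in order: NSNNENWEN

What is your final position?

Start: (row=2, col=2)
  N (north): blocked, stay at (row=2, col=2)
  S (south): blocked, stay at (row=2, col=2)
  N (north): blocked, stay at (row=2, col=2)
  N (north): blocked, stay at (row=2, col=2)
  E (east): (row=2, col=2) -> (row=2, col=3)
  N (north): (row=2, col=3) -> (row=1, col=3)
  W (west): blocked, stay at (row=1, col=3)
  E (east): blocked, stay at (row=1, col=3)
  N (north): blocked, stay at (row=1, col=3)
Final: (row=1, col=3)

Answer: Final position: (row=1, col=3)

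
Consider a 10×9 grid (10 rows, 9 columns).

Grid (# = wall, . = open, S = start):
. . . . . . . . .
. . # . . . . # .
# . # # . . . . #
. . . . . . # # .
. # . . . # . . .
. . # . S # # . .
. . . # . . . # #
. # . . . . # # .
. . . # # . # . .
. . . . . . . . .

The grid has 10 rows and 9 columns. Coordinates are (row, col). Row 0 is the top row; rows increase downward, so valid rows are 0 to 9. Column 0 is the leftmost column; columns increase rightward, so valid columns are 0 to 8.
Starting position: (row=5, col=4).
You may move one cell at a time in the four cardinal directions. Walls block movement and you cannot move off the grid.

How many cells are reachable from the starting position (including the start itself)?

BFS flood-fill from (row=5, col=4):
  Distance 0: (row=5, col=4)
  Distance 1: (row=4, col=4), (row=5, col=3), (row=6, col=4)
  Distance 2: (row=3, col=4), (row=4, col=3), (row=6, col=5), (row=7, col=4)
  Distance 3: (row=2, col=4), (row=3, col=3), (row=3, col=5), (row=4, col=2), (row=6, col=6), (row=7, col=3), (row=7, col=5)
  Distance 4: (row=1, col=4), (row=2, col=5), (row=3, col=2), (row=7, col=2), (row=8, col=5)
  Distance 5: (row=0, col=4), (row=1, col=3), (row=1, col=5), (row=2, col=6), (row=3, col=1), (row=6, col=2), (row=8, col=2), (row=9, col=5)
  Distance 6: (row=0, col=3), (row=0, col=5), (row=1, col=6), (row=2, col=1), (row=2, col=7), (row=3, col=0), (row=6, col=1), (row=8, col=1), (row=9, col=2), (row=9, col=4), (row=9, col=6)
  Distance 7: (row=0, col=2), (row=0, col=6), (row=1, col=1), (row=4, col=0), (row=5, col=1), (row=6, col=0), (row=8, col=0), (row=9, col=1), (row=9, col=3), (row=9, col=7)
  Distance 8: (row=0, col=1), (row=0, col=7), (row=1, col=0), (row=5, col=0), (row=7, col=0), (row=8, col=7), (row=9, col=0), (row=9, col=8)
  Distance 9: (row=0, col=0), (row=0, col=8), (row=8, col=8)
  Distance 10: (row=1, col=8), (row=7, col=8)
Total reachable: 62 (grid has 68 open cells total)

Answer: Reachable cells: 62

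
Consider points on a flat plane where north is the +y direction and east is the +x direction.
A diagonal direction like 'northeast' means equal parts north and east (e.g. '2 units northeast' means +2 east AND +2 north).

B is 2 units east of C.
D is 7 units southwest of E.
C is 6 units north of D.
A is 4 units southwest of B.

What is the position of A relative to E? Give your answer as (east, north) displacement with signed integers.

Answer: A is at (east=-9, north=-5) relative to E.

Derivation:
Place E at the origin (east=0, north=0).
  D is 7 units southwest of E: delta (east=-7, north=-7); D at (east=-7, north=-7).
  C is 6 units north of D: delta (east=+0, north=+6); C at (east=-7, north=-1).
  B is 2 units east of C: delta (east=+2, north=+0); B at (east=-5, north=-1).
  A is 4 units southwest of B: delta (east=-4, north=-4); A at (east=-9, north=-5).
Therefore A relative to E: (east=-9, north=-5).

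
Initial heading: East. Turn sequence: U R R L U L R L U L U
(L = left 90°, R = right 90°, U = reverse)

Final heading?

Answer: Final heading: North

Derivation:
Start: East
  U (U-turn (180°)) -> West
  R (right (90° clockwise)) -> North
  R (right (90° clockwise)) -> East
  L (left (90° counter-clockwise)) -> North
  U (U-turn (180°)) -> South
  L (left (90° counter-clockwise)) -> East
  R (right (90° clockwise)) -> South
  L (left (90° counter-clockwise)) -> East
  U (U-turn (180°)) -> West
  L (left (90° counter-clockwise)) -> South
  U (U-turn (180°)) -> North
Final: North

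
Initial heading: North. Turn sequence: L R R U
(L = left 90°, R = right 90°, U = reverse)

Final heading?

Answer: Final heading: West

Derivation:
Start: North
  L (left (90° counter-clockwise)) -> West
  R (right (90° clockwise)) -> North
  R (right (90° clockwise)) -> East
  U (U-turn (180°)) -> West
Final: West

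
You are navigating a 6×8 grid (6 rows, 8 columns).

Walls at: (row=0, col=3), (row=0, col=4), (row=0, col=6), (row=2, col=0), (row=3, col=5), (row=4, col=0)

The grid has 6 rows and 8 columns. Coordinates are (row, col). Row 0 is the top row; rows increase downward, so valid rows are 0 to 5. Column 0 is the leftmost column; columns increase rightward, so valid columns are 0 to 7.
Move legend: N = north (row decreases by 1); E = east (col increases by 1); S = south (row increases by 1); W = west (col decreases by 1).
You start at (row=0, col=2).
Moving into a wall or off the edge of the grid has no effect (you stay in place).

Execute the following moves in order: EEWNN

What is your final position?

Answer: Final position: (row=0, col=1)

Derivation:
Start: (row=0, col=2)
  E (east): blocked, stay at (row=0, col=2)
  E (east): blocked, stay at (row=0, col=2)
  W (west): (row=0, col=2) -> (row=0, col=1)
  N (north): blocked, stay at (row=0, col=1)
  N (north): blocked, stay at (row=0, col=1)
Final: (row=0, col=1)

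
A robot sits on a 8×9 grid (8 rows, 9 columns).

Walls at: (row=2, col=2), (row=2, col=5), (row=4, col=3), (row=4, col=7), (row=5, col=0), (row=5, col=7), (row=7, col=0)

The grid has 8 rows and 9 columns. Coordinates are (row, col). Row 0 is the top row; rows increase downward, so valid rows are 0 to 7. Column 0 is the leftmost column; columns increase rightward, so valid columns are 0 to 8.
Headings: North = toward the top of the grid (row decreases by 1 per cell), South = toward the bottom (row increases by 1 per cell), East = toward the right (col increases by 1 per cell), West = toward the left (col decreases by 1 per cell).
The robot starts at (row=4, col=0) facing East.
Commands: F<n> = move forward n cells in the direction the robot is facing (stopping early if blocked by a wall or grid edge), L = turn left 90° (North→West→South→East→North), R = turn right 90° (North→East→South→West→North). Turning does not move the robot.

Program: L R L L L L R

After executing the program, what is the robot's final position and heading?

Start: (row=4, col=0), facing East
  L: turn left, now facing North
  R: turn right, now facing East
  L: turn left, now facing North
  L: turn left, now facing West
  L: turn left, now facing South
  L: turn left, now facing East
  R: turn right, now facing South
Final: (row=4, col=0), facing South

Answer: Final position: (row=4, col=0), facing South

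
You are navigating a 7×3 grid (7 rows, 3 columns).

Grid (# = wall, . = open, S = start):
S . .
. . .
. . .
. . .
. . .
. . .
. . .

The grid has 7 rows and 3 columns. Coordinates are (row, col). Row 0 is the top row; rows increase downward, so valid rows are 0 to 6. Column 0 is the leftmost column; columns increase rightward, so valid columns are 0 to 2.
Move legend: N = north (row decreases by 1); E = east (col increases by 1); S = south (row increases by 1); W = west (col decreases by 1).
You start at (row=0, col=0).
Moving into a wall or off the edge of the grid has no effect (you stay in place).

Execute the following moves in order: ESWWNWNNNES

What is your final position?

Start: (row=0, col=0)
  E (east): (row=0, col=0) -> (row=0, col=1)
  S (south): (row=0, col=1) -> (row=1, col=1)
  W (west): (row=1, col=1) -> (row=1, col=0)
  W (west): blocked, stay at (row=1, col=0)
  N (north): (row=1, col=0) -> (row=0, col=0)
  W (west): blocked, stay at (row=0, col=0)
  [×3]N (north): blocked, stay at (row=0, col=0)
  E (east): (row=0, col=0) -> (row=0, col=1)
  S (south): (row=0, col=1) -> (row=1, col=1)
Final: (row=1, col=1)

Answer: Final position: (row=1, col=1)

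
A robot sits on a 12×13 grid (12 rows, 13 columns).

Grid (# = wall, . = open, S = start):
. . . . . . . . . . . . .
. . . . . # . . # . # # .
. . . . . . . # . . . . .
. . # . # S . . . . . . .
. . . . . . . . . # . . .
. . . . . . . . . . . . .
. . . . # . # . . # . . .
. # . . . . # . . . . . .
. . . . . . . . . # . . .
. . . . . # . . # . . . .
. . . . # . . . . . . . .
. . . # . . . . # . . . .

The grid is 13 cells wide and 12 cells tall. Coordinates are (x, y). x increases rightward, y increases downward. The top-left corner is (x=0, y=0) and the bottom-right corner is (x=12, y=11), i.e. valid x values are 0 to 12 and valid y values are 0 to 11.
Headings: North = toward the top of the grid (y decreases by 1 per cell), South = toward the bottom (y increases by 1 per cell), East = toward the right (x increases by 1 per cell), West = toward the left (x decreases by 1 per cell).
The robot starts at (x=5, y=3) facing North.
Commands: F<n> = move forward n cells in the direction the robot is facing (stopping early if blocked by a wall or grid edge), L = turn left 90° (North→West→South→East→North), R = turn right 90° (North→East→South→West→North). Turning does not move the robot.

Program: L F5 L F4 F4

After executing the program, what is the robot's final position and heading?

Start: (x=5, y=3), facing North
  L: turn left, now facing West
  F5: move forward 0/5 (blocked), now at (x=5, y=3)
  L: turn left, now facing South
  F4: move forward 4, now at (x=5, y=7)
  F4: move forward 1/4 (blocked), now at (x=5, y=8)
Final: (x=5, y=8), facing South

Answer: Final position: (x=5, y=8), facing South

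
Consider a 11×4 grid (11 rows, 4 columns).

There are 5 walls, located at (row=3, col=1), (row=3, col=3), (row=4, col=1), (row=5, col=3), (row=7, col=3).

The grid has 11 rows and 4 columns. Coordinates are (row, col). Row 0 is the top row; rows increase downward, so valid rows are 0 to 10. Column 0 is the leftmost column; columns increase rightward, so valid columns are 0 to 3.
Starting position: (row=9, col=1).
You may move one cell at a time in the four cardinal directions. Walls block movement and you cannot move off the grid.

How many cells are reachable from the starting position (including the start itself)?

BFS flood-fill from (row=9, col=1):
  Distance 0: (row=9, col=1)
  Distance 1: (row=8, col=1), (row=9, col=0), (row=9, col=2), (row=10, col=1)
  Distance 2: (row=7, col=1), (row=8, col=0), (row=8, col=2), (row=9, col=3), (row=10, col=0), (row=10, col=2)
  Distance 3: (row=6, col=1), (row=7, col=0), (row=7, col=2), (row=8, col=3), (row=10, col=3)
  Distance 4: (row=5, col=1), (row=6, col=0), (row=6, col=2)
  Distance 5: (row=5, col=0), (row=5, col=2), (row=6, col=3)
  Distance 6: (row=4, col=0), (row=4, col=2)
  Distance 7: (row=3, col=0), (row=3, col=2), (row=4, col=3)
  Distance 8: (row=2, col=0), (row=2, col=2)
  Distance 9: (row=1, col=0), (row=1, col=2), (row=2, col=1), (row=2, col=3)
  Distance 10: (row=0, col=0), (row=0, col=2), (row=1, col=1), (row=1, col=3)
  Distance 11: (row=0, col=1), (row=0, col=3)
Total reachable: 39 (grid has 39 open cells total)

Answer: Reachable cells: 39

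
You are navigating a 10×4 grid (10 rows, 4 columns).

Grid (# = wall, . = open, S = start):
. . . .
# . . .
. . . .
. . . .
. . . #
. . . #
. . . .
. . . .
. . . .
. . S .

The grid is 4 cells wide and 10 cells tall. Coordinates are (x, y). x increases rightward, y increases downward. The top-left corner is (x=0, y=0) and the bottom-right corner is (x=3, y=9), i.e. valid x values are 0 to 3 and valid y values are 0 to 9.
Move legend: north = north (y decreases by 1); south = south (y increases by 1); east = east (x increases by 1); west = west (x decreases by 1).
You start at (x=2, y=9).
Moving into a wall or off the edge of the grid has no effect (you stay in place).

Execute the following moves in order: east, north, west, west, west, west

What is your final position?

Start: (x=2, y=9)
  east (east): (x=2, y=9) -> (x=3, y=9)
  north (north): (x=3, y=9) -> (x=3, y=8)
  west (west): (x=3, y=8) -> (x=2, y=8)
  west (west): (x=2, y=8) -> (x=1, y=8)
  west (west): (x=1, y=8) -> (x=0, y=8)
  west (west): blocked, stay at (x=0, y=8)
Final: (x=0, y=8)

Answer: Final position: (x=0, y=8)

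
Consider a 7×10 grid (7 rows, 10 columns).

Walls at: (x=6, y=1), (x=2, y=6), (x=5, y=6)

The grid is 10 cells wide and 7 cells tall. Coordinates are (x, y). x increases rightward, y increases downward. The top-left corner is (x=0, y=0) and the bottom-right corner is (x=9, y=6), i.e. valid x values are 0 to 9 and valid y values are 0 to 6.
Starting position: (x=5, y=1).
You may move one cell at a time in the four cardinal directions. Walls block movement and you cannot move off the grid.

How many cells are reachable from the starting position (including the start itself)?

BFS flood-fill from (x=5, y=1):
  Distance 0: (x=5, y=1)
  Distance 1: (x=5, y=0), (x=4, y=1), (x=5, y=2)
  Distance 2: (x=4, y=0), (x=6, y=0), (x=3, y=1), (x=4, y=2), (x=6, y=2), (x=5, y=3)
  Distance 3: (x=3, y=0), (x=7, y=0), (x=2, y=1), (x=3, y=2), (x=7, y=2), (x=4, y=3), (x=6, y=3), (x=5, y=4)
  Distance 4: (x=2, y=0), (x=8, y=0), (x=1, y=1), (x=7, y=1), (x=2, y=2), (x=8, y=2), (x=3, y=3), (x=7, y=3), (x=4, y=4), (x=6, y=4), (x=5, y=5)
  Distance 5: (x=1, y=0), (x=9, y=0), (x=0, y=1), (x=8, y=1), (x=1, y=2), (x=9, y=2), (x=2, y=3), (x=8, y=3), (x=3, y=4), (x=7, y=4), (x=4, y=5), (x=6, y=5)
  Distance 6: (x=0, y=0), (x=9, y=1), (x=0, y=2), (x=1, y=3), (x=9, y=3), (x=2, y=4), (x=8, y=4), (x=3, y=5), (x=7, y=5), (x=4, y=6), (x=6, y=6)
  Distance 7: (x=0, y=3), (x=1, y=4), (x=9, y=4), (x=2, y=5), (x=8, y=5), (x=3, y=6), (x=7, y=6)
  Distance 8: (x=0, y=4), (x=1, y=5), (x=9, y=5), (x=8, y=6)
  Distance 9: (x=0, y=5), (x=1, y=6), (x=9, y=6)
  Distance 10: (x=0, y=6)
Total reachable: 67 (grid has 67 open cells total)

Answer: Reachable cells: 67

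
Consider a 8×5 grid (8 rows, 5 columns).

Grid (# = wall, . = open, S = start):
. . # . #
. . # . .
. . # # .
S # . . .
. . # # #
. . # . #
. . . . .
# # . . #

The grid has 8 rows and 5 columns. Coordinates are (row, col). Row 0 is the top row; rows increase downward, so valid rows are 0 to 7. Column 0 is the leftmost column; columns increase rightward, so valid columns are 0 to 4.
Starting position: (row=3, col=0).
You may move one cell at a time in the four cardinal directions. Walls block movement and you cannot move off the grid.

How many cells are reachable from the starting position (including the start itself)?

BFS flood-fill from (row=3, col=0):
  Distance 0: (row=3, col=0)
  Distance 1: (row=2, col=0), (row=4, col=0)
  Distance 2: (row=1, col=0), (row=2, col=1), (row=4, col=1), (row=5, col=0)
  Distance 3: (row=0, col=0), (row=1, col=1), (row=5, col=1), (row=6, col=0)
  Distance 4: (row=0, col=1), (row=6, col=1)
  Distance 5: (row=6, col=2)
  Distance 6: (row=6, col=3), (row=7, col=2)
  Distance 7: (row=5, col=3), (row=6, col=4), (row=7, col=3)
Total reachable: 19 (grid has 26 open cells total)

Answer: Reachable cells: 19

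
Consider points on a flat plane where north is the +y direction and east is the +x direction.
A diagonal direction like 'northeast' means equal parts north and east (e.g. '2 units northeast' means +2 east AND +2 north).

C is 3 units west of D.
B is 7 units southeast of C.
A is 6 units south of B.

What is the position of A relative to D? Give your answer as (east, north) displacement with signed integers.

Answer: A is at (east=4, north=-13) relative to D.

Derivation:
Place D at the origin (east=0, north=0).
  C is 3 units west of D: delta (east=-3, north=+0); C at (east=-3, north=0).
  B is 7 units southeast of C: delta (east=+7, north=-7); B at (east=4, north=-7).
  A is 6 units south of B: delta (east=+0, north=-6); A at (east=4, north=-13).
Therefore A relative to D: (east=4, north=-13).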